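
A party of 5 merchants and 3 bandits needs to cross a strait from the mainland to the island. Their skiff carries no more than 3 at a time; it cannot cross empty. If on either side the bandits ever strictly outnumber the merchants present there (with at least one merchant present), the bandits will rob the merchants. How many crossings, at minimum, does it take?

Counting alone: each trip to the island takes at most 3 across and each return brings at least 1 back, so after t trips out (and t−1 returns) at most 3t − (t−1) of the 8 are across; that first reaches 8 at t = 4, so at least 7 crossings are needed.
The plan below uses exactly 7 crossings, so it is optimal:
1. 2 bandits → the island.  (the mainland: 5M 1B; the island: 0M 2B)
2. 1 bandit ← the mainland.  (the mainland: 5M 2B; the island: 0M 1B)
3. 2 merchants and 1 bandit → the island.  (the mainland: 3M 1B; the island: 2M 2B)
4. 1 bandit ← the mainland.  (the mainland: 3M 2B; the island: 2M 1B)
5. 1 merchant and 2 bandits → the island.  (the mainland: 2M 0B; the island: 3M 3B)
6. 1 bandit ← the mainland.  (the mainland: 2M 1B; the island: 3M 2B)
7. 2 merchants and 1 bandit → the island.  (the mainland: 0M 0B; the island: 5M 3B)

7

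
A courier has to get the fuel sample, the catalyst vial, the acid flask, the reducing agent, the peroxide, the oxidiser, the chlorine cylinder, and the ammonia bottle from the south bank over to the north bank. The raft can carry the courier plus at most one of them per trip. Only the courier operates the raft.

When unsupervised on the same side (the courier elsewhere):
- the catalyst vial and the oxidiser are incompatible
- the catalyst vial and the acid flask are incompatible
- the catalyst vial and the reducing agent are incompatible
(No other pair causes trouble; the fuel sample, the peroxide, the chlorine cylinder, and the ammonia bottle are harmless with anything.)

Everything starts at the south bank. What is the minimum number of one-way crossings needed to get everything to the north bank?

impossible

Following every safe sequence of crossings from the start, the most of the 8 that can be at the north bank as the raft arrives there on crossings 1, 3, 5, 7, 9, 11 is 1, 2, 3, 4, 5, 6 respectively; the best ever achieved is 6 of 8.
From crossing 13 on, no configuration arises that was not already reachable earlier: only 144 distinct safe configurations (who is on which side, and where the raft is) can ever be reached, none of them has everyone across, and every continuation just revisits them. So no valid plan exists.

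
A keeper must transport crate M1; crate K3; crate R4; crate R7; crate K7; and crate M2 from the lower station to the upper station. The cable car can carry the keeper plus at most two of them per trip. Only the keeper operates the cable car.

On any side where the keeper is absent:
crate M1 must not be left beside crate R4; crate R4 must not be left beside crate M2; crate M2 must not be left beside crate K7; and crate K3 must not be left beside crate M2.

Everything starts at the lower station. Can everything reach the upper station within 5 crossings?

Counting alone: the keeper can take at most 2 across per trip to the upper station, so moving all 6 needs at least 3 loaded trips out, with a return between consecutive ones — at least 5 crossings.
The safety rule pushes this higher. Following every safe sequence of crossings, the most of the 6 that can be at the upper station as the cable car arrives there on crossing 5 is 5 — never all 6.
So the move cannot be finished within 5 crossings. (The shortest complete plan takes 7:)
1. Keeper goes to the upper station with crate M1 and crate M2.  [the lower station: crate K3, crate K7, crate R4, crate R7 | the upper station: crate M1, crate M2]
2. Keeper goes back to the lower station alone.  [the lower station: crate K3, crate K7, crate R4, crate R7 | the upper station: crate M1, crate M2]
3. Keeper goes to the upper station with crate R7.  [the lower station: crate K3, crate K7, crate R4 | the upper station: crate M1, crate M2, crate R7]
4. Keeper goes back to the lower station alone.  [the lower station: crate K3, crate K7, crate R4 | the upper station: crate M1, crate M2, crate R7]
5. Keeper goes to the upper station with crate K3 and crate K7.  [the lower station: crate R4 | the upper station: crate K3, crate K7, crate M1, crate M2, crate R7]
6. Keeper goes back to the lower station with crate M2.  [the lower station: crate M2, crate R4 | the upper station: crate K3, crate K7, crate M1, crate R7]
7. Keeper goes to the upper station with crate M2 and crate R4.  [the lower station: — | the upper station: crate K3, crate K7, crate M1, crate M2, crate R4, crate R7]

No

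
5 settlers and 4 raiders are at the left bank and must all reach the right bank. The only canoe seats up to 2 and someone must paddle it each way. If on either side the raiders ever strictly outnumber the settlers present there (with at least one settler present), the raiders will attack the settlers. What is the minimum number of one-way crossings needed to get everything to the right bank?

Counting alone: each trip to the right bank takes at most 2 across and each return brings at least 1 back, so after t trips out (and t−1 returns) at most 2t − (t−1) of the 9 are across; that first reaches 9 at t = 8, so at least 15 crossings are needed.
The plan below uses exactly 15 crossings, so it is optimal:
1. 2 raiders → the right bank.  (the left bank: 5S 2R; the right bank: 0S 2R)
2. 1 raider ← the left bank.  (the left bank: 5S 3R; the right bank: 0S 1R)
3. 2 raiders → the right bank.  (the left bank: 5S 1R; the right bank: 0S 3R)
4. 1 raider ← the left bank.  (the left bank: 5S 2R; the right bank: 0S 2R)
5. 2 settlers → the right bank.  (the left bank: 3S 2R; the right bank: 2S 2R)
6. 1 raider ← the left bank.  (the left bank: 3S 3R; the right bank: 2S 1R)
7. 1 settler and 1 raider → the right bank.  (the left bank: 2S 2R; the right bank: 3S 2R)
8. 1 settler ← the left bank.  (the left bank: 3S 2R; the right bank: 2S 2R)
9. 1 settler and 1 raider → the right bank.  (the left bank: 2S 1R; the right bank: 3S 3R)
10. 1 raider ← the left bank.  (the left bank: 2S 2R; the right bank: 3S 2R)
11. 1 settler and 1 raider → the right bank.  (the left bank: 1S 1R; the right bank: 4S 3R)
12. 1 settler ← the left bank.  (the left bank: 2S 1R; the right bank: 3S 3R)
13. 1 settler and 1 raider → the right bank.  (the left bank: 1S 0R; the right bank: 4S 4R)
14. 1 raider ← the left bank.  (the left bank: 1S 1R; the right bank: 4S 3R)
15. 1 settler and 1 raider → the right bank.  (the left bank: 0S 0R; the right bank: 5S 4R)

15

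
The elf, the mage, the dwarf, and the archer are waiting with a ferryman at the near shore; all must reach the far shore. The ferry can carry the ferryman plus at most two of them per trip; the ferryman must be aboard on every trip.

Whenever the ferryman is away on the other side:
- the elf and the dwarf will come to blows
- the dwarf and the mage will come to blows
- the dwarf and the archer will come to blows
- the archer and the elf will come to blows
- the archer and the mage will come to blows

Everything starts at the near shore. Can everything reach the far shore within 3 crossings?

No

Counting alone: the ferryman can take at most 2 across per trip to the far shore, so moving all 4 needs at least 2 loaded trips out, with a return between consecutive ones — at least 3 crossings.
The safety rule pushes this higher. Following every safe sequence of crossings, the most of the 4 that can be at the far shore as the ferry arrives there on crossing 3 is 3 — never all 4.
So the move cannot be finished within 3 crossings. (The shortest complete plan takes 5:)
1. Ferryman goes to the far shore with the archer and the dwarf.
2. Ferryman goes back to the near shore with the dwarf.
3. Ferryman goes to the far shore with the elf and the mage.
4. Ferryman goes back to the near shore with the archer.
5. Ferryman goes to the far shore with the archer and the dwarf.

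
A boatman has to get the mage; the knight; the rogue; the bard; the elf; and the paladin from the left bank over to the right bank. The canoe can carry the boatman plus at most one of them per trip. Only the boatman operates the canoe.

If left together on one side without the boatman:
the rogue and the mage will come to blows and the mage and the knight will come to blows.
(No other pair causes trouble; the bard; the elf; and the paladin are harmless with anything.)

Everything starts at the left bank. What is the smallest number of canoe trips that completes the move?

Counting alone: the boatman can take at most 1 across per trip to the right bank, so moving all 6 needs at least 6 loaded trips out, with a return between consecutive ones — at least 11 crossings.
The safety rule pushes this higher. Following every safe sequence of crossings, the most of the 6 that can be at the right bank as the canoe arrives there on crossing 11 is 5 — never all 6.
So no plan with fewer than 13 crossings exists, and this one achieves 13:
1. Boatman goes to the right bank with the mage.  [the left bank: the bard, the elf, the knight, the paladin, the rogue | the right bank: the mage]
2. Boatman goes back to the left bank alone.  [the left bank: the bard, the elf, the knight, the paladin, the rogue | the right bank: the mage]
3. Boatman goes to the right bank with the knight.  [the left bank: the bard, the elf, the paladin, the rogue | the right bank: the knight, the mage]
4. Boatman goes back to the left bank with the mage.  [the left bank: the bard, the elf, the mage, the paladin, the rogue | the right bank: the knight]
5. Boatman goes to the right bank with the rogue.  [the left bank: the bard, the elf, the mage, the paladin | the right bank: the knight, the rogue]
6. Boatman goes back to the left bank alone.  [the left bank: the bard, the elf, the mage, the paladin | the right bank: the knight, the rogue]
7. Boatman goes to the right bank with the bard.  [the left bank: the elf, the mage, the paladin | the right bank: the bard, the knight, the rogue]
8. Boatman goes back to the left bank alone.  [the left bank: the elf, the mage, the paladin | the right bank: the bard, the knight, the rogue]
9. Boatman goes to the right bank with the elf.  [the left bank: the mage, the paladin | the right bank: the bard, the elf, the knight, the rogue]
10. Boatman goes back to the left bank alone.  [the left bank: the mage, the paladin | the right bank: the bard, the elf, the knight, the rogue]
11. Boatman goes to the right bank with the paladin.  [the left bank: the mage | the right bank: the bard, the elf, the knight, the paladin, the rogue]
12. Boatman goes back to the left bank alone.  [the left bank: the mage | the right bank: the bard, the elf, the knight, the paladin, the rogue]
13. Boatman goes to the right bank with the mage.  [the left bank: — | the right bank: the bard, the elf, the knight, the mage, the paladin, the rogue]

13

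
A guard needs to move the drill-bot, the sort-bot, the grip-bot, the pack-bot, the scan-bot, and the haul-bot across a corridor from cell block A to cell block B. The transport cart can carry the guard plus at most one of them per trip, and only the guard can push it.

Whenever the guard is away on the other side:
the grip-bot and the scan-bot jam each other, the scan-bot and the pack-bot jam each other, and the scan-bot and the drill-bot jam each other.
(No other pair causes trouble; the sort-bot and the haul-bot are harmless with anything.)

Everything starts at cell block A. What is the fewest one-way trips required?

impossible

Following every safe sequence of crossings from the start, the most of the 6 that can be at cell block B as the transport cart arrives there on crossings 1, 3, 5, 7 is 1, 2, 3, 4 respectively; the best ever achieved is 4 of 6.
From crossing 9 on, no configuration arises that was not already reachable earlier: only 36 distinct safe configurations (who is on which side, and where the transport cart is) can ever be reached, none of them has everyone across, and every continuation just revisits them. So no valid plan exists.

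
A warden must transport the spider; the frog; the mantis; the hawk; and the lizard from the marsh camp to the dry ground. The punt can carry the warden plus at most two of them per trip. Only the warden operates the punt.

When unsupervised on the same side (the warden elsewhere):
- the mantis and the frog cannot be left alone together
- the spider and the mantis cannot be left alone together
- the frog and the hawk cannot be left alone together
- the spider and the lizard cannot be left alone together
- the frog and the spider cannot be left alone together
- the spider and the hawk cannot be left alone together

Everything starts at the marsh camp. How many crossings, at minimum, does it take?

Counting alone: the warden can take at most 2 across per trip to the dry ground, so moving all 5 needs at least 3 loaded trips out, with a return between consecutive ones — at least 5 crossings.
The safety rule pushes this higher. Following every safe sequence of crossings, the most of the 5 that can be at the dry ground as the punt arrives there on crossing 5 is 4 — never all 5.
So no plan with fewer than 7 crossings exists, and this one achieves 7:
1. Warden goes to the dry ground with the frog and the spider.
2. Warden goes back to the marsh camp with the spider.
3. Warden goes to the dry ground with the lizard and the spider.
4. Warden goes back to the marsh camp with the spider.
5. Warden goes to the dry ground with the hawk and the mantis.
6. Warden goes back to the marsh camp with the frog.
7. Warden goes to the dry ground with the frog and the spider.

7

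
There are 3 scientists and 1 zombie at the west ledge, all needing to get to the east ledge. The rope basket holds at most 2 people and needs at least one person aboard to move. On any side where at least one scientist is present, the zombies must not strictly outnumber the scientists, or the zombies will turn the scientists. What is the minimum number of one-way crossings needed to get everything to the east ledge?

Counting alone: each trip to the east ledge takes at most 2 across and each return brings at least 1 back, so after t trips out (and t−1 returns) at most 2t − (t−1) of the 4 are across; that first reaches 4 at t = 3, so at least 5 crossings are needed.
The plan below uses exactly 5 crossings, so it is optimal:
1. 1 scientist and 1 zombie → the east ledge.  (the west ledge: 2S 0Z; the east ledge: 1S 1Z)
2. 1 zombie ← the west ledge.  (the west ledge: 2S 1Z; the east ledge: 1S 0Z)
3. 1 scientist and 1 zombie → the east ledge.  (the west ledge: 1S 0Z; the east ledge: 2S 1Z)
4. 1 zombie ← the west ledge.  (the west ledge: 1S 1Z; the east ledge: 2S 0Z)
5. 1 scientist and 1 zombie → the east ledge.  (the west ledge: 0S 0Z; the east ledge: 3S 1Z)

5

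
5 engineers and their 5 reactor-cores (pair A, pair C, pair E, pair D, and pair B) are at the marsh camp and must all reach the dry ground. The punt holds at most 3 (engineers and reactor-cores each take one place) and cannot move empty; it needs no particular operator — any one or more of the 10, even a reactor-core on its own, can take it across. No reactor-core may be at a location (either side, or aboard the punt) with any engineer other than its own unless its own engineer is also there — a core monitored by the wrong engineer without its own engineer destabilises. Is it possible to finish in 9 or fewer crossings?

Counting alone: each trip to the dry ground takes at most 3 across and each return brings at least 1 back, so after t trips out (and t−1 returns) at most 3t − (t−1) of the 10 are across; that first reaches 10 at t = 5, so at least 9 crossings are needed.
The safety rule pushes this higher. Following every safe sequence of crossings, the most of the 10 that can be at the dry ground as the punt arrives there on crossing 9 is 9 — never all 10.
So the move cannot be finished within 9 crossings. (The shortest complete plan takes 11:)
1. engineer A and reactor-core A cross → the dry ground.
2. engineer A crosses ← the marsh camp.
3. reactor-core C, reactor-core D, and reactor-core E cross → the dry ground.
4. reactor-core A crosses ← the marsh camp.
5. engineer C, engineer D, and engineer E cross → the dry ground.
6. engineer C and reactor-core C cross ← the marsh camp.
7. engineer A, engineer B, and engineer C cross → the dry ground.
8. reactor-core E crosses ← the marsh camp.
9. reactor-core A and reactor-core C cross → the dry ground.
10. reactor-core A crosses ← the marsh camp.
11. reactor-core A, reactor-core B, and reactor-core E cross → the dry ground.

No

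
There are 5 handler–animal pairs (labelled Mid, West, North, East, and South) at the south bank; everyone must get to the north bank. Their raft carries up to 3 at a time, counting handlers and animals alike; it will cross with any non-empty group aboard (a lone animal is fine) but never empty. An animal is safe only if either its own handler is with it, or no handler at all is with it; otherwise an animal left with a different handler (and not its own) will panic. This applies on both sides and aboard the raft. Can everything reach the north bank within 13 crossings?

Yes

Yes — this plan uses 11 crossings (≤ 13):
1. animal Mid and handler Mid cross → the north bank.
2. handler Mid crosses ← the south bank.
3. animal East, animal North, and animal West cross → the north bank.
4. animal Mid crosses ← the south bank.
5. handler East, handler North, and handler West cross → the north bank.
6. animal West and handler West cross ← the south bank.
7. handler Mid, handler South, and handler West cross → the north bank.
8. animal North crosses ← the south bank.
9. animal Mid and animal West cross → the north bank.
10. animal Mid crosses ← the south bank.
11. animal Mid, animal North, and animal South cross → the north bank.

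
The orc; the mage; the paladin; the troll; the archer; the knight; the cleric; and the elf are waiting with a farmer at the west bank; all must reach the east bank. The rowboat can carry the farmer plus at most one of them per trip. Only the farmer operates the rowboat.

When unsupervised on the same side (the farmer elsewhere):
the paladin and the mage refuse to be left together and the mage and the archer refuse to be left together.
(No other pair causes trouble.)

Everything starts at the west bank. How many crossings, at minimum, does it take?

Counting alone: the farmer can take at most 1 across per trip to the east bank, so moving all 8 needs at least 8 loaded trips out, with a return between consecutive ones — at least 15 crossings.
The safety rule pushes this higher. Following every safe sequence of crossings, the most of the 8 that can be at the east bank as the rowboat arrives there on crossing 15 is 7 — never all 8.
So no plan with fewer than 17 crossings exists, and this one achieves 17:
1. Farmer goes to the east bank with the mage.
2. Farmer goes back to the west bank alone.
3. Farmer goes to the east bank with the orc.
4. Farmer goes back to the west bank alone.
5. Farmer goes to the east bank with the paladin.
6. Farmer goes back to the west bank with the mage.
7. Farmer goes to the east bank with the archer.
8. Farmer goes back to the west bank alone.
9. Farmer goes to the east bank with the troll.
10. Farmer goes back to the west bank alone.
11. Farmer goes to the east bank with the knight.
12. Farmer goes back to the west bank alone.
13. Farmer goes to the east bank with the cleric.
14. Farmer goes back to the west bank alone.
15. Farmer goes to the east bank with the elf.
16. Farmer goes back to the west bank alone.
17. Farmer goes to the east bank with the mage.

17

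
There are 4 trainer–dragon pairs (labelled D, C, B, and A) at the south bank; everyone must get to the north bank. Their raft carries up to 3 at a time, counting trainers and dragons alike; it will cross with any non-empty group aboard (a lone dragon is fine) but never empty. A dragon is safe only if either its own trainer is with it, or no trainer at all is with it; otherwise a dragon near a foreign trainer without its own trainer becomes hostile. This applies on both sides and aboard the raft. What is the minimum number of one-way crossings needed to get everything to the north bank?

Counting alone: each trip to the north bank takes at most 3 across and each return brings at least 1 back, so after t trips out (and t−1 returns) at most 3t − (t−1) of the 8 are across; that first reaches 8 at t = 4, so at least 7 crossings are needed.
The safety rule pushes this higher. Following every safe sequence of crossings, the most of the 8 that can be at the north bank as the raft arrives there on crossing 7 is 7 — never all 8.
So no plan with fewer than 9 crossings exists, and this one achieves 9:
1. dragon D and trainer D cross → the north bank.
2. trainer D crosses ← the south bank.
3. dragon C, trainer C, and trainer D cross → the north bank.
4. dragon D and trainer D cross ← the south bank.
5. trainer A, trainer B, and trainer D cross → the north bank.
6. dragon C crosses ← the south bank.
7. dragon C and dragon D cross → the north bank.
8. dragon D crosses ← the south bank.
9. dragon A, dragon B, and dragon D cross → the north bank.

9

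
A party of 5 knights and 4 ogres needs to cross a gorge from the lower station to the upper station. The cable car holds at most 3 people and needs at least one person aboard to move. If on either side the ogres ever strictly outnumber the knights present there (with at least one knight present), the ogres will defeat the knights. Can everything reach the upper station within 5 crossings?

No

Counting alone: each trip to the upper station takes at most 3 across and each return brings at least 1 back, so after t trips out (and t−1 returns) at most 3t − (t−1) of the 9 are across; that first reaches 9 at t = 4, so at least 7 crossings are needed.
Since 5 < 7, 5 crossings cannot be enough. (The shortest complete plan in fact takes 7:)
1. 3 ogres → the upper station.  (the lower station: 5K 1O; the upper station: 0K 3O)
2. 1 ogre ← the lower station.  (the lower station: 5K 2O; the upper station: 0K 2O)
3. 3 knights → the upper station.  (the lower station: 2K 2O; the upper station: 3K 2O)
4. 1 knight ← the lower station.  (the lower station: 3K 2O; the upper station: 2K 2O)
5. 2 knights and 1 ogre → the upper station.  (the lower station: 1K 1O; the upper station: 4K 3O)
6. 1 knight ← the lower station.  (the lower station: 2K 1O; the upper station: 3K 3O)
7. 2 knights and 1 ogre → the upper station.  (the lower station: 0K 0O; the upper station: 5K 4O)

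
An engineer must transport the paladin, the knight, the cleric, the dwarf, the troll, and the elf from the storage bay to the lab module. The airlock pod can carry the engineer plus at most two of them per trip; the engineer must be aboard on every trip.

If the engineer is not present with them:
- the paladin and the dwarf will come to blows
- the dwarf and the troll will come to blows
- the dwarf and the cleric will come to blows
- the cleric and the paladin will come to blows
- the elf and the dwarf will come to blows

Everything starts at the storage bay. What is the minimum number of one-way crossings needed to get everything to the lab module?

9

Counting alone: the engineer can take at most 2 across per trip to the lab module, so moving all 6 needs at least 3 loaded trips out, with a return between consecutive ones — at least 5 crossings.
The safety rule pushes this higher. Following every safe sequence of crossings, the most of the 6 that can be at the lab module as the airlock pod arrives there on crossings 5, 7 is 4, 5 respectively — never all 6.
So no plan with fewer than 9 crossings exists, and this one achieves 9:
1. Engineer goes to the lab module with the dwarf and the paladin.  [the storage bay: the cleric, the elf, the knight, the troll | the lab module: the dwarf, the paladin]
2. Engineer goes back to the storage bay with the paladin.  [the storage bay: the cleric, the elf, the knight, the paladin, the troll | the lab module: the dwarf]
3. Engineer goes to the lab module with the knight and the paladin.  [the storage bay: the cleric, the elf, the troll | the lab module: the dwarf, the knight, the paladin]
4. Engineer goes back to the storage bay with the paladin.  [the storage bay: the cleric, the elf, the paladin, the troll | the lab module: the dwarf, the knight]
5. Engineer goes to the lab module with the paladin and the troll.  [the storage bay: the cleric, the elf | the lab module: the dwarf, the knight, the paladin, the troll]
6. Engineer goes back to the storage bay with the dwarf.  [the storage bay: the cleric, the dwarf, the elf | the lab module: the knight, the paladin, the troll]
7. Engineer goes to the lab module with the cleric and the elf.  [the storage bay: the dwarf | the lab module: the cleric, the elf, the knight, the paladin, the troll]
8. Engineer goes back to the storage bay with the paladin.  [the storage bay: the dwarf, the paladin | the lab module: the cleric, the elf, the knight, the troll]
9. Engineer goes to the lab module with the dwarf and the paladin.  [the storage bay: — | the lab module: the cleric, the dwarf, the elf, the knight, the paladin, the troll]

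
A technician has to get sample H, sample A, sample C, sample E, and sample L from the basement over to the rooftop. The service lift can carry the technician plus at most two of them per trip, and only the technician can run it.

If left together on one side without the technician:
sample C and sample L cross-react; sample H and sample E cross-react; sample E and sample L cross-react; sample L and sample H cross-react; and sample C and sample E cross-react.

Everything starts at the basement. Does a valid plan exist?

1. Technician goes to the rooftop with sample E and sample L.  [the basement: sample A, sample C, sample H | the rooftop: sample E, sample L]
2. Technician goes back to the basement with sample E.  [the basement: sample A, sample C, sample E, sample H | the rooftop: sample L]
3. Technician goes to the rooftop with sample C and sample H.  [the basement: sample A, sample E | the rooftop: sample C, sample H, sample L]
4. Technician goes back to the basement with sample L.  [the basement: sample A, sample E, sample L | the rooftop: sample C, sample H]
5. Technician goes to the rooftop with sample A and sample E.  [the basement: sample L | the rooftop: sample A, sample C, sample E, sample H]
6. Technician goes back to the basement with sample E.  [the basement: sample E, sample L | the rooftop: sample A, sample C, sample H]
7. Technician goes to the rooftop with sample E and sample L.  [the basement: — | the rooftop: sample A, sample C, sample E, sample H, sample L]

Yes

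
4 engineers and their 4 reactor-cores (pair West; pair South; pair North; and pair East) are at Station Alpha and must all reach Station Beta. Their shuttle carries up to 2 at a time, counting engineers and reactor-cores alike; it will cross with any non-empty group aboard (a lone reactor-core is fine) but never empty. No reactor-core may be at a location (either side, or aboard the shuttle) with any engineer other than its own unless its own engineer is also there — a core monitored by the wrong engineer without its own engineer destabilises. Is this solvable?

Following every safe sequence of crossings from the start, the most of the 8 that can be at Station Beta as the shuttle arrives there on crossings 1, 3, 5 is 2, 3, 4 respectively; the best ever achieved is 4 of 8.
From crossing 7 on, no configuration arises that was not already reachable earlier: only 44 distinct safe configurations (who is on which side, and where the shuttle is) can ever be reached, none of them has everyone across, and every continuation just revisits them. So no valid plan exists.

No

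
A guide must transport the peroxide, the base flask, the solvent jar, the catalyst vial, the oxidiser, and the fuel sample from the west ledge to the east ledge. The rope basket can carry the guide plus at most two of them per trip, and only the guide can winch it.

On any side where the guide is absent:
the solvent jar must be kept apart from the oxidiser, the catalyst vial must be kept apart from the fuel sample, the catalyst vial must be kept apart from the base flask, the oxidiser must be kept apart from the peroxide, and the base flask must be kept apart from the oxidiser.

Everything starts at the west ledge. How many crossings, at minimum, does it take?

Counting alone: the guide can take at most 2 across per trip to the east ledge, so moving all 6 needs at least 3 loaded trips out, with a return between consecutive ones — at least 5 crossings.
The safety rule pushes this higher. Following every safe sequence of crossings, the most of the 6 that can be at the east ledge as the rope basket arrives there on crossing 5 is 5 — never all 6.
So no plan with fewer than 7 crossings exists, and this one achieves 7:
1. Guide goes to the east ledge with the catalyst vial and the oxidiser.
2. Guide goes back to the west ledge alone.
3. Guide goes to the east ledge with the base flask and the peroxide.
4. Guide goes back to the west ledge with the catalyst vial and the oxidiser.
5. Guide goes to the east ledge with the fuel sample and the solvent jar.
6. Guide goes back to the west ledge alone.
7. Guide goes to the east ledge with the catalyst vial and the oxidiser.

7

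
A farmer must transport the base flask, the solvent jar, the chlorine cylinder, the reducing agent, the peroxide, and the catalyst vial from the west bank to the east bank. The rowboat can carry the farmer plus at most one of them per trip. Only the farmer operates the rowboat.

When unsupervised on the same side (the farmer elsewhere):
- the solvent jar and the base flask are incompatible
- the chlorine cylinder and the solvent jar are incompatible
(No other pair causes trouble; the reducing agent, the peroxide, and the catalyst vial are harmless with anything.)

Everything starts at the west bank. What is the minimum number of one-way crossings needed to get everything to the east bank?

Counting alone: the farmer can take at most 1 across per trip to the east bank, so moving all 6 needs at least 6 loaded trips out, with a return between consecutive ones — at least 11 crossings.
The safety rule pushes this higher. Following every safe sequence of crossings, the most of the 6 that can be at the east bank as the rowboat arrives there on crossing 11 is 5 — never all 6.
So no plan with fewer than 13 crossings exists, and this one achieves 13:
1. Farmer goes to the east bank with the solvent jar.
2. Farmer goes back to the west bank alone.
3. Farmer goes to the east bank with the base flask.
4. Farmer goes back to the west bank with the solvent jar.
5. Farmer goes to the east bank with the chlorine cylinder.
6. Farmer goes back to the west bank alone.
7. Farmer goes to the east bank with the reducing agent.
8. Farmer goes back to the west bank alone.
9. Farmer goes to the east bank with the peroxide.
10. Farmer goes back to the west bank alone.
11. Farmer goes to the east bank with the catalyst vial.
12. Farmer goes back to the west bank alone.
13. Farmer goes to the east bank with the solvent jar.

13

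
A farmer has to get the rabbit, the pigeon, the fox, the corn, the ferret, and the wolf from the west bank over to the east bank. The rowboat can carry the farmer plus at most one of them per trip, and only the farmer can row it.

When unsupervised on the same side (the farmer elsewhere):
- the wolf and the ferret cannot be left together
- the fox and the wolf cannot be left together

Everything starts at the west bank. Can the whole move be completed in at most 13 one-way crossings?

Yes — this plan uses 13 crossings (≤ 13):
1. Farmer goes to the east bank with the wolf.  [the west bank: the corn, the ferret, the fox, the pigeon, the rabbit | the east bank: the wolf]
2. Farmer goes back to the west bank alone.  [the west bank: the corn, the ferret, the fox, the pigeon, the rabbit | the east bank: the wolf]
3. Farmer goes to the east bank with the rabbit.  [the west bank: the corn, the ferret, the fox, the pigeon | the east bank: the rabbit, the wolf]
4. Farmer goes back to the west bank alone.  [the west bank: the corn, the ferret, the fox, the pigeon | the east bank: the rabbit, the wolf]
5. Farmer goes to the east bank with the pigeon.  [the west bank: the corn, the ferret, the fox | the east bank: the pigeon, the rabbit, the wolf]
6. Farmer goes back to the west bank alone.  [the west bank: the corn, the ferret, the fox | the east bank: the pigeon, the rabbit, the wolf]
7. Farmer goes to the east bank with the fox.  [the west bank: the corn, the ferret | the east bank: the fox, the pigeon, the rabbit, the wolf]
8. Farmer goes back to the west bank with the wolf.  [the west bank: the corn, the ferret, the wolf | the east bank: the fox, the pigeon, the rabbit]
9. Farmer goes to the east bank with the ferret.  [the west bank: the corn, the wolf | the east bank: the ferret, the fox, the pigeon, the rabbit]
10. Farmer goes back to the west bank alone.  [the west bank: the corn, the wolf | the east bank: the ferret, the fox, the pigeon, the rabbit]
11. Farmer goes to the east bank with the corn.  [the west bank: the wolf | the east bank: the corn, the ferret, the fox, the pigeon, the rabbit]
12. Farmer goes back to the west bank alone.  [the west bank: the wolf | the east bank: the corn, the ferret, the fox, the pigeon, the rabbit]
13. Farmer goes to the east bank with the wolf.  [the west bank: — | the east bank: the corn, the ferret, the fox, the pigeon, the rabbit, the wolf]

Yes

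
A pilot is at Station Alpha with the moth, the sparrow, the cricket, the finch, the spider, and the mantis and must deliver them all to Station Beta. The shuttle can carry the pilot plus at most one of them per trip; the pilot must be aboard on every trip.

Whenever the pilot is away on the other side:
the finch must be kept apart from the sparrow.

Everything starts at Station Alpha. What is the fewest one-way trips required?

Counting alone: the pilot can take at most 1 across per trip to Station Beta, so moving all 6 needs at least 6 loaded trips out, with a return between consecutive ones — at least 11 crossings.
The plan below uses exactly 11 crossings, so it is optimal:
1. Pilot goes to Station Beta with the sparrow.  [Station Alpha: the cricket, the finch, the mantis, the moth, the spider | Station Beta: the sparrow]
2. Pilot goes back to Station Alpha alone.  [Station Alpha: the cricket, the finch, the mantis, the moth, the spider | Station Beta: the sparrow]
3. Pilot goes to Station Beta with the moth.  [Station Alpha: the cricket, the finch, the mantis, the spider | Station Beta: the moth, the sparrow]
4. Pilot goes back to Station Alpha alone.  [Station Alpha: the cricket, the finch, the mantis, the spider | Station Beta: the moth, the sparrow]
5. Pilot goes to Station Beta with the cricket.  [Station Alpha: the finch, the mantis, the spider | Station Beta: the cricket, the moth, the sparrow]
6. Pilot goes back to Station Alpha alone.  [Station Alpha: the finch, the mantis, the spider | Station Beta: the cricket, the moth, the sparrow]
7. Pilot goes to Station Beta with the spider.  [Station Alpha: the finch, the mantis | Station Beta: the cricket, the moth, the sparrow, the spider]
8. Pilot goes back to Station Alpha alone.  [Station Alpha: the finch, the mantis | Station Beta: the cricket, the moth, the sparrow, the spider]
9. Pilot goes to Station Beta with the mantis.  [Station Alpha: the finch | Station Beta: the cricket, the mantis, the moth, the sparrow, the spider]
10. Pilot goes back to Station Alpha alone.  [Station Alpha: the finch | Station Beta: the cricket, the mantis, the moth, the sparrow, the spider]
11. Pilot goes to Station Beta with the finch.  [Station Alpha: — | Station Beta: the cricket, the finch, the mantis, the moth, the sparrow, the spider]

11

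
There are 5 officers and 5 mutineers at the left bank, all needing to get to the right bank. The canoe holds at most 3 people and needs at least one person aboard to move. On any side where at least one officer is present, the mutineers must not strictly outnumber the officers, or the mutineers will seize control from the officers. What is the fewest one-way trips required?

11

Counting alone: each trip to the right bank takes at most 3 across and each return brings at least 1 back, so after t trips out (and t−1 returns) at most 3t − (t−1) of the 10 are across; that first reaches 10 at t = 5, so at least 9 crossings are needed.
The safety rule pushes this higher. Following every safe sequence of crossings, the most of the 10 that can be at the right bank as the canoe arrives there on crossing 9 is 9 — never all 10.
So no plan with fewer than 11 crossings exists, and this one achieves 11:
1. 2 mutineers → the right bank.  (the left bank: 5O 3M; the right bank: 0O 2M)
2. 1 mutineer ← the left bank.  (the left bank: 5O 4M; the right bank: 0O 1M)
3. 3 mutineers → the right bank.  (the left bank: 5O 1M; the right bank: 0O 4M)
4. 1 mutineer ← the left bank.  (the left bank: 5O 2M; the right bank: 0O 3M)
5. 3 officers → the right bank.  (the left bank: 2O 2M; the right bank: 3O 3M)
6. 1 officer and 1 mutineer ← the left bank.  (the left bank: 3O 3M; the right bank: 2O 2M)
7. 3 officers → the right bank.  (the left bank: 0O 3M; the right bank: 5O 2M)
8. 1 mutineer ← the left bank.  (the left bank: 0O 4M; the right bank: 5O 1M)
9. 2 mutineers → the right bank.  (the left bank: 0O 2M; the right bank: 5O 3M)
10. 1 mutineer ← the left bank.  (the left bank: 0O 3M; the right bank: 5O 2M)
11. 3 mutineers → the right bank.  (the left bank: 0O 0M; the right bank: 5O 5M)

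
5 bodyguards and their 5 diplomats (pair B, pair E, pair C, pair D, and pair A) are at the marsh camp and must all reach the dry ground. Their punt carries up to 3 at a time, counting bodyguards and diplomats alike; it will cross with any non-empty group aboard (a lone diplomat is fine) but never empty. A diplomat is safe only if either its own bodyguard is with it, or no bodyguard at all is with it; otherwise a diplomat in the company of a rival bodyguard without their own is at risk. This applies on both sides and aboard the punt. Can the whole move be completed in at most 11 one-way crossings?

Yes

Yes — this plan uses 11 crossings (≤ 11):
1. bodyguard B and diplomat B cross → the dry ground.
2. bodyguard B crosses ← the marsh camp.
3. diplomat C, diplomat D, and diplomat E cross → the dry ground.
4. diplomat B crosses ← the marsh camp.
5. bodyguard C, bodyguard D, and bodyguard E cross → the dry ground.
6. bodyguard E and diplomat E cross ← the marsh camp.
7. bodyguard A, bodyguard B, and bodyguard E cross → the dry ground.
8. diplomat C crosses ← the marsh camp.
9. diplomat B and diplomat E cross → the dry ground.
10. diplomat B crosses ← the marsh camp.
11. diplomat A, diplomat B, and diplomat C cross → the dry ground.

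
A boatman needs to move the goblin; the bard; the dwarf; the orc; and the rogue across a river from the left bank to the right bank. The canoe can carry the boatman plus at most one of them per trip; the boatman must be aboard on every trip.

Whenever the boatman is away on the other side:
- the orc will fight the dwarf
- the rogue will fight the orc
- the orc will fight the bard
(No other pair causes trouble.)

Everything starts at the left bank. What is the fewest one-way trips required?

impossible

Following every safe sequence of crossings from the start, the most of the 5 that can be at the right bank as the canoe arrives there on crossings 1, 3, 5 is 1, 2, 3 respectively; the best ever achieved is 3 of 5.
From crossing 7 on, no configuration arises that was not already reachable earlier: only 18 distinct safe configurations (who is on which side, and where the canoe is) can ever be reached, none of them has everyone across, and every continuation just revisits them. So no valid plan exists.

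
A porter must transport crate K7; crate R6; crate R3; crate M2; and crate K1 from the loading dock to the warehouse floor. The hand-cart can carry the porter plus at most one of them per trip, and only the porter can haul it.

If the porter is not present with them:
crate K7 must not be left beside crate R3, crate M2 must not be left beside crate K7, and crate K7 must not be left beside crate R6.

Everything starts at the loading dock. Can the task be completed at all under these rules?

Following every safe sequence of crossings from the start, the most of the 5 that can be at the warehouse floor as the hand-cart arrives there on crossings 1, 3, 5 is 1, 2, 3 respectively; the best ever achieved is 3 of 5.
From crossing 7 on, no configuration arises that was not already reachable earlier: only 18 distinct safe configurations (who is on which side, and where the hand-cart is) can ever be reached, none of them has everyone across, and every continuation just revisits them. So no valid plan exists.

No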